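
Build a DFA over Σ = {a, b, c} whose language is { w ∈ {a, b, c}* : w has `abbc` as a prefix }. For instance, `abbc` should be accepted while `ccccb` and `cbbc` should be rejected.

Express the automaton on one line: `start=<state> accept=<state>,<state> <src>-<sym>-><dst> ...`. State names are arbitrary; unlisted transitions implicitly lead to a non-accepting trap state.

Walk along `abbc` while the input agrees: from s0 take `a` to s1, and so on. Any deviation drops to the rejecting sink s5. Once s4 is reached the prefix is confirmed and every continuation is accepted.
With 6 states:
        a   b   c  
>  s0   s1  s5  s5 
   s1   s5  s2  s5 
   s2   s5  s3  s5 
   s3   s5  s5  s4 
 * s4   s4  s4  s4 
   s5   s5  s5  s5 
(> = start, * = accepting)

start=s0 accept=s4 s0-a->s1 s0-b->s5 s0-c->s5 s1-a->s5 s1-b->s2 s1-c->s5 s2-a->s5 s2-b->s3 s2-c->s5 s3-a->s5 s3-b->s5 s3-c->s4 s4-a->s4 s4-b->s4 s4-c->s4 s5-a->s5 s5-b->s5 s5-c->s5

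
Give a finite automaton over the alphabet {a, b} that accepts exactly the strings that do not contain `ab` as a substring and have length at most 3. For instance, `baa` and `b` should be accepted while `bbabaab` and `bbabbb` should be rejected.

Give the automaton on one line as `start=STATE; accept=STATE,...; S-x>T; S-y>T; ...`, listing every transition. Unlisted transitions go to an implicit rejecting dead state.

Handle the two conditions separately and then intersect. One (3 states) tracks partial matches of the forbidden pattern `ab`; the other (5 states) tracks the input length, saturating at 4. Each combined state is a pair, one component from each; accept when both components accept.
          a    b  
>* q0     q1   q2 
 * q1     q3   q4 
 * q2     q3   q5 
 * q3     q6   q7 
   q4     q7   q7 
 * q5     q6   q8 
 * q6     q9  q10 
   q7    q10  q10 
 * q8     q9  q11 
   q9     q9  q10 
   q10   q10  q10 
   q11    q9  q11 
(> = start, * = accepting)

start=q0; accept=q0,q1,q2,q3,q5,q6,q8; q0-a>q1; q0-b>q2; q1-a>q3; q1-b>q4; q2-a>q3; q2-b>q5; q3-a>q6; q3-b>q7; q4-a>q7; q4-b>q7; q5-a>q6; q5-b>q8; q6-a>q9; q6-b>q10; q7-a>q10; q7-b>q10; q8-a>q9; q8-b>q11; q9-a>q9; q9-b>q10; q10-a>q10; q10-b>q10; q11-a>q9; q11-b>q11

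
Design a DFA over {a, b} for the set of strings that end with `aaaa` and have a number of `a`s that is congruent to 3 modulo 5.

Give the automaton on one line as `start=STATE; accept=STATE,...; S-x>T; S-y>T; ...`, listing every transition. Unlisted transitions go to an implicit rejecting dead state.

Run two small machines in parallel and take their product. The first has 5 states tracking how much of the suffix `aaaa` has currently been matched; the second has 5 states tracking the count of `a`s modulo 5. A product state is a pair (one from each), accepting exactly when both do. Equivalent product states are then merged.
With 9 states:
        a   b  
>  s0   s1  s0 
   s1   s2  s1 
   s2   s3  s2 
   s3   s4  s3 
   s4   s5  s4 
   s5   s6  s0 
   s6   s7  s1 
   s7   s8  s2 
 * s8   s4  s3 
(> = start, * = accepting)

start=s0; accept=s8; s0-a>s1; s0-b>s0; s1-a>s2; s1-b>s1; s2-a>s3; s2-b>s2; s3-a>s4; s3-b>s3; s4-a>s5; s4-b>s4; s5-a>s6; s5-b>s0; s6-a>s7; s6-b>s1; s7-a>s8; s7-b>s2; s8-a>s4; s8-b>s3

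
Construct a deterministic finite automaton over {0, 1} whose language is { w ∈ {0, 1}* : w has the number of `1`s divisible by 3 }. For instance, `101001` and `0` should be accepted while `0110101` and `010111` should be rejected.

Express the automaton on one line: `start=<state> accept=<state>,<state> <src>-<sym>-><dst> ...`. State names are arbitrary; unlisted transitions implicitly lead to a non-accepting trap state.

The only thing that matters is how many `1`s have appeared, reduced mod 3. Use one state per residue: q0 for 0, …, q2 for 2. Reading `1` moves to the next residue; anything else stays put. q0 is accepting.
3 states suffice.
        0   1  
>* q0   q0  q1 
   q1   q1  q2 
   q2   q2  q0 
(> = start, * = accepting)

start=q0 accept=q0 q0-0->q0 q0-1->q1 q1-0->q1 q1-1->q2 q2-0->q2 q2-1->q0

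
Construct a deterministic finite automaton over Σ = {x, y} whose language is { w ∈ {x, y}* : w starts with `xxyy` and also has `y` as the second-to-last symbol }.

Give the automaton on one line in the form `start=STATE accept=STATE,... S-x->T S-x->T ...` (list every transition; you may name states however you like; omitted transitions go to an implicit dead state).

start=q0 accept=q5,q6 q0-x->q1 q0-y->q2 q1-x->q3 q1-y->q2 q2-x->q2 q2-y->q2 q3-x->q2 q3-y->q4 q4-x->q2 q4-y->q5 q5-x->q6 q5-y->q5 q6-x->q7 q6-y->q8 q7-x->q7 q7-y->q8 q8-x->q6 q8-y->q5

Run two small machines in parallel and take their product. One (6 states) tracks whether the input so far still matches the prefix `xxyy`; the other (7 states) tracks the last 2 symbols read. Each combined state is a pair, one component from each; accept when both components accept. After merging equivalent states the machine shrinks.
A 9-state machine:
        x   y  
>  q0   q1  q2 
   q1   q3  q2 
   q2   q2  q2 
   q3   q2  q4 
   q4   q2  q5 
 * q5   q6  q5 
 * q6   q7  q8 
   q7   q7  q8 
   q8   q6  q5 
(> = start, * = accepting)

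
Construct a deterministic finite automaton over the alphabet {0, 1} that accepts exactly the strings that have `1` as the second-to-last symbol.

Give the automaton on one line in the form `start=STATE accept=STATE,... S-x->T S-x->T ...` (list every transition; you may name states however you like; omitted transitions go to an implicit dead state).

Because acceptance depends on a position counted from the end, the machine has to buffer the most recent 2 symbols. Make each state the string of the last up-to-2 symbols read; on input `x` shift the window left and append `x`. Accept when the buffered window has length 2 and begins with `1`.
With 7 states:
        0   1  
>  q0   q1  q2 
   q1   q3  q4 
   q2   q5  q6 
   q3   q3  q4 
   q4   q5  q6 
 * q5   q3  q4 
 * q6   q5  q6 
(> = start, * = accepting)

start=q0 accept=q5,q6 q0-0->q1 q0-1->q2 q1-0->q3 q1-1->q4 q2-0->q5 q2-1->q6 q3-0->q3 q3-1->q4 q4-0->q5 q4-1->q6 q5-0->q3 q5-1->q4 q6-0->q5 q6-1->q6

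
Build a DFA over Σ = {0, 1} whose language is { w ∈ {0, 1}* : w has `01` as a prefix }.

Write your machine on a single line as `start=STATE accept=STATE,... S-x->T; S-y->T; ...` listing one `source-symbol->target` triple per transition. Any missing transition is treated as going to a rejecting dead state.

Check the first 2 symbols one by one: A through B record how many have matched `01` so far; any wrong symbol goes to the dead state D. After all 2 match we enter the accepting sink C.
With 4 states:
       0  1 
>  A   B  D 
   B   D  C 
 * C   C  C 
   D   D  D 
(> = start, * = accepting)

start=A; accept=C; A-0->B; A-1->D; B-0->D; B-1->C; C-0->C; C-1->C; D-0->D; D-1->D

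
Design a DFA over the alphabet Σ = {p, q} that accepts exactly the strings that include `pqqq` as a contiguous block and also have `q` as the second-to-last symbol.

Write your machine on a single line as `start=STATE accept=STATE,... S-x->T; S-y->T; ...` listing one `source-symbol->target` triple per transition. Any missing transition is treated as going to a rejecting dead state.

start=s0; accept=s8,s9; s0-p->s1; s0-q->s2; s1-p->s3; s1-q->s4; s2-p->s5; s2-q->s6; s3-p->s3; s3-q->s4; s4-p->s5; s4-q->s7; s5-p->s3; s5-q->s4; s6-p->s5; s6-q->s6; s7-p->s5; s7-q->s8; s8-p->s9; s8-q->s8; s9-p->s10; s9-q->s11; s10-p->s10; s10-q->s11; s11-p->s9; s11-q->s8

Run two small machines in parallel and take their product. One (5 states) tracks whether and how much of `pqqq` has been seen; the other (7 states) tracks the last 2 symbols read. Each combined state is a pair, one component from each; accept when both components accept.
A 12-state machine:
          p    q  
>  s0     s1   s2 
   s1     s3   s4 
   s2     s5   s6 
   s3     s3   s4 
   s4     s5   s7 
   s5     s3   s4 
   s6     s5   s6 
   s7     s5   s8 
 * s8     s9   s8 
 * s9    s10  s11 
   s10   s10  s11 
   s11    s9   s8 
(> = start, * = accepting)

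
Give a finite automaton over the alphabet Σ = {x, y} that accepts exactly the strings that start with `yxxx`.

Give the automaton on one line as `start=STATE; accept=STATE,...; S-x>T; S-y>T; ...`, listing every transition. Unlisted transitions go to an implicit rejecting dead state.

Walk along `yxxx` while the input agrees: from q0 take `y` to q1, and so on. Any deviation drops to the rejecting sink q5. Once q4 is reached the prefix is confirmed and every continuation is accepted.
6 states suffice.
        x   y  
>  q0   q5  q1 
   q1   q2  q5 
   q2   q3  q5 
   q3   q4  q5 
 * q4   q4  q4 
   q5   q5  q5 
(> = start, * = accepting)

start=q0; accept=q4; q0-x>q5; q0-y>q1; q1-x>q2; q1-y>q5; q2-x>q3; q2-y>q5; q3-x>q4; q3-y>q5; q4-x>q4; q4-y>q4; q5-x>q5; q5-y>q5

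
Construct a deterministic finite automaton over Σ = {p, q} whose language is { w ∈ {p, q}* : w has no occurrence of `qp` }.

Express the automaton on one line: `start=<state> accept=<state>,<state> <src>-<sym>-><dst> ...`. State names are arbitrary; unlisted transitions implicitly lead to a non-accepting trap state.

start=S0 accept=S0,S1 S0-p->S0 S0-q->S1 S1-p->S2 S1-q->S1 S2-p->S2 S2-q->S2

Track partial matches of the forbidden pattern `qp`. State S2 is a dead state reached once `qp` has occurred; every other state accepts. S0 means no part of `qp` is currently matched.
        p   q  
>* S0   S0  S1 
 * S1   S2  S1 
   S2   S2  S2 
(> = start, * = accepting)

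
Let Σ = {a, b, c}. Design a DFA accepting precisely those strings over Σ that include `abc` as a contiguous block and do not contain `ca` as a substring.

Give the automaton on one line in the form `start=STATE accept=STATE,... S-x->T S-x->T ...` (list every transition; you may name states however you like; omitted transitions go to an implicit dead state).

Run two small machines in parallel and take their product. The first has 4 states tracking whether and how much of `abc` has been seen; the second has 3 states tracking partial matches of the forbidden pattern `ca`. A product state is a pair (one from each), accepting exactly when both do. Equivalent product states are then merged.
        a   b   c  
>  s0   s1  s0  s2 
   s1   s1  s3  s2 
   s2   s4  s0  s2 
   s3   s1  s0  s5 
   s4   s4  s4  s4 
 * s5   s4  s6  s5 
 * s6   s6  s6  s5 
(> = start, * = accepting)

start=s0 accept=s5,s6 s0-a->s1 s0-b->s0 s0-c->s2 s1-a->s1 s1-b->s3 s1-c->s2 s2-a->s4 s2-b->s0 s2-c->s2 s3-a->s1 s3-b->s0 s3-c->s5 s4-a->s4 s4-b->s4 s4-c->s4 s5-a->s4 s5-b->s6 s5-c->s5 s6-a->s6 s6-b->s6 s6-c->s5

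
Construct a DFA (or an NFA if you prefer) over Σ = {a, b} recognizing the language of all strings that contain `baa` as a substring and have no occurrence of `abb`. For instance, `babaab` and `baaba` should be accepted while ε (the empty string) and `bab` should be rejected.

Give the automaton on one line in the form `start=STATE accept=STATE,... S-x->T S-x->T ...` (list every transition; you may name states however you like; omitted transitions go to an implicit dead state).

Run two small machines in parallel and take their product. The first has 4 states tracking whether and how much of `baa` has been seen; the second has 4 states tracking partial matches of the forbidden pattern `abb`. A product state is a pair (one from each), accepting exactly when both do. After merging equivalent states the machine shrinks.
8 states suffice.
        a   b  
>  q0   q1  q2 
   q1   q1  q3 
   q2   q4  q2 
   q3   q4  q5 
   q4   q6  q3 
   q5   q5  q5 
 * q6   q6  q7 
 * q7   q6  q5 
(> = start, * = accepting)

start=q0 accept=q6,q7 q0-a->q1 q0-b->q2 q1-a->q1 q1-b->q3 q2-a->q4 q2-b->q2 q3-a->q4 q3-b->q5 q4-a->q6 q4-b->q3 q5-a->q5 q5-b->q5 q6-a->q6 q6-b->q7 q7-a->q6 q7-b->q5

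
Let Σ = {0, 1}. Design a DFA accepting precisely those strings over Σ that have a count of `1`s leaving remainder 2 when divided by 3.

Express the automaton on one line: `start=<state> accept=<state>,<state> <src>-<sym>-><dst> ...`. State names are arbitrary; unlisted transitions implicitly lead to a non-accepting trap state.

start=S0 accept=S2 S0-0->S0 S0-1->S1 S1-0->S1 S1-1->S2 S2-0->S2 S2-1->S0

The only thing that matters is how many `1`s have appeared, reduced mod 3. Use one state per residue: S0 for 0, …, S2 for 2. Reading `1` moves to the next residue; anything else stays put. S2 is accepting.
A 3-state machine:
        0   1  
>  S0   S0  S1 
   S1   S1  S2 
 * S2   S2  S0 
(> = start, * = accepting)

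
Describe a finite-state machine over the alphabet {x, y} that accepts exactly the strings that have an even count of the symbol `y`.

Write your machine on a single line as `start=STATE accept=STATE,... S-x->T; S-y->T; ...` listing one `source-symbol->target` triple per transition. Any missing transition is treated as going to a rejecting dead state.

start=q0; accept=q0; q0-x->q0; q0-y->q1; q1-x->q1; q1-y->q0

The only thing that matters is how many `y`s have appeared, reduced mod 2. Use one state per residue: q0 for 0, …, q1 for 1. Reading `y` moves to the next residue; anything else stays put. q0 is accepting.
A 2-state machine:
        x   y  
>* q0   q0  q1 
   q1   q1  q0 
(> = start, * = accepting)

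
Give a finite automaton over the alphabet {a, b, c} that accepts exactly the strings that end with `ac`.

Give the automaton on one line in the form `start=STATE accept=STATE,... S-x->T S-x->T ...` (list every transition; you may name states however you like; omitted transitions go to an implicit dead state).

start=S0 accept=S2 S0-a->S1 S0-b->S0 S0-c->S0 S1-a->S1 S1-b->S0 S1-c->S2 S2-a->S1 S2-b->S0 S2-c->S0

Remember how much of `ac` the current input suffix matches. State S0 means no match yet; S1 means the last symbol is `a`; S2 means the last 2 symbols are `ac`. Only S2 accepts. On a mismatch, fall back to the longest proper suffix that is still a prefix of `ac`.
3 states suffice.
        a   b   c  
>  S0   S1  S0  S0 
   S1   S1  S0  S2 
 * S2   S1  S0  S0 
(> = start, * = accepting)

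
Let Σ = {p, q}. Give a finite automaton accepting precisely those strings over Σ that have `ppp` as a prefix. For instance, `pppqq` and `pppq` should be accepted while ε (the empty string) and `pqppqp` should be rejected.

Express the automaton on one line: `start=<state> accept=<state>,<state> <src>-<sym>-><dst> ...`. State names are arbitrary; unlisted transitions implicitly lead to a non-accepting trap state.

Check the first 3 symbols one by one: s0 through s2 record how many have matched `ppp` so far; any wrong symbol goes to the dead state s4. After all 3 match we enter the accepting sink s3.
5 states suffice.
        p   q  
>  s0   s1  s4 
   s1   s2  s4 
   s2   s3  s4 
 * s3   s3  s3 
   s4   s4  s4 
(> = start, * = accepting)

start=s0 accept=s3 s0-p->s1 s0-q->s4 s1-p->s2 s1-q->s4 s2-p->s3 s2-q->s4 s3-p->s3 s3-q->s3 s4-p->s4 s4-q->s4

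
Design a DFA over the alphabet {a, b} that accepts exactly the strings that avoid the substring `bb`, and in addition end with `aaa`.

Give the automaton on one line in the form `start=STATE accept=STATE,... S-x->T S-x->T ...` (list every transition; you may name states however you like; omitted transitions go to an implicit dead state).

start=s0 accept=s5 s0-a->s1 s0-b->s2 s1-a->s3 s1-b->s2 s2-a->s1 s2-b->s4 s3-a->s5 s3-b->s2 s4-a->s6 s4-b->s4 s5-a->s5 s5-b->s2 s6-a->s7 s6-b->s4 s7-a->s8 s7-b->s4 s8-a->s8 s8-b->s4

Build one automaton per condition and run them in lockstep. One (3 states) tracks partial matches of the forbidden pattern `bb`; the other (4 states) tracks how much of the suffix `aaa` has currently been matched. Each combined state is a pair, one component from each; accept when both components accept.
A 9-state machine:
        a   b  
>  s0   s1  s2 
   s1   s3  s2 
   s2   s1  s4 
   s3   s5  s2 
   s4   s6  s4 
 * s5   s5  s2 
   s6   s7  s4 
   s7   s8  s4 
   s8   s8  s4 
(> = start, * = accepting)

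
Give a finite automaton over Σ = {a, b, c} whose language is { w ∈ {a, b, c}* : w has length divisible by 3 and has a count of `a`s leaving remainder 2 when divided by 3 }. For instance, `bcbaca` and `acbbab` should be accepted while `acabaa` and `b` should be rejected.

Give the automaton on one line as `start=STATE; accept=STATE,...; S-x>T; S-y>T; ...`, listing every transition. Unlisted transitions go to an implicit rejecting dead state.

Build one automaton per condition and run them in lockstep. One (3 states) tracks the input length modulo 3; the other (3 states) tracks the count of `a`s modulo 3. Each combined state is a pair, one component from each; accept when both components accept.
9 states suffice.
        a   b   c  
>  q0   q1  q2  q2 
   q1   q3  q4  q4 
   q2   q4  q5  q5 
   q3   q0  q6  q6 
   q4   q6  q7  q7 
   q5   q7  q0  q0 
 * q6   q2  q8  q8 
   q7   q8  q1  q1 
   q8   q5  q3  q3 
(> = start, * = accepting)

start=q0; accept=q6; q0-a>q1; q0-b>q2; q0-c>q2; q1-a>q3; q1-b>q4; q1-c>q4; q2-a>q4; q2-b>q5; q2-c>q5; q3-a>q0; q3-b>q6; q3-c>q6; q4-a>q6; q4-b>q7; q4-c>q7; q5-a>q7; q5-b>q0; q5-c>q0; q6-a>q2; q6-b>q8; q6-c>q8; q7-a>q8; q7-b>q1; q7-c>q1; q8-a>q5; q8-b>q3; q8-c>q3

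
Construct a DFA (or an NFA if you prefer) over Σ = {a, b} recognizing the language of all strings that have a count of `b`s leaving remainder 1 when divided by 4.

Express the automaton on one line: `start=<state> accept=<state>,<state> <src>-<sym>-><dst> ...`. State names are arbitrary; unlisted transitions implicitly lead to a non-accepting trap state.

start=S0 accept=S1 S0-a->S0 S0-b->S1 S1-a->S1 S1-b->S2 S2-a->S2 S2-b->S3 S3-a->S3 S3-b->S0

The only thing that matters is how many `b`s have appeared, reduced mod 4. Use one state per residue: S0 for 0, …, S3 for 3. Reading `b` moves to the next residue; anything else stays put. S1 is accepting.
A 4-state machine:
        a   b  
>  S0   S0  S1 
 * S1   S1  S2 
   S2   S2  S3 
   S3   S3  S0 
(> = start, * = accepting)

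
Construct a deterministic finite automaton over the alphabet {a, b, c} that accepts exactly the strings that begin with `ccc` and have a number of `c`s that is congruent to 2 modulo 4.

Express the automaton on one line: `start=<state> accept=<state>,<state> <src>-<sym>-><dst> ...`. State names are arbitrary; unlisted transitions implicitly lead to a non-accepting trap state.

Handle the two conditions separately and then intersect. The first has 5 states tracking whether the input so far still matches the prefix `ccc`; the second has 4 states tracking the count of `c`s modulo 4. A product state is a pair (one from each), accepting exactly when both do.
With 11 states:
          a    b    c  
>  q0     q1   q1   q2 
   q1     q1   q1   q3 
   q2     q3   q3   q4 
   q3     q3   q3   q5 
   q4     q5   q5   q6 
   q5     q5   q5   q7 
   q6     q6   q6   q8 
   q7     q7   q7   q1 
   q8     q8   q8   q9 
   q9     q9   q9  q10 
 * q10   q10  q10   q6 
(> = start, * = accepting)

start=q0 accept=q10 q0-a->q1 q0-b->q1 q0-c->q2 q1-a->q1 q1-b->q1 q1-c->q3 q2-a->q3 q2-b->q3 q2-c->q4 q3-a->q3 q3-b->q3 q3-c->q5 q4-a->q5 q4-b->q5 q4-c->q6 q5-a->q5 q5-b->q5 q5-c->q7 q6-a->q6 q6-b->q6 q6-c->q8 q7-a->q7 q7-b->q7 q7-c->q1 q8-a->q8 q8-b->q8 q8-c->q9 q9-a->q9 q9-b->q9 q9-c->q10 q10-a->q10 q10-b->q10 q10-c->q6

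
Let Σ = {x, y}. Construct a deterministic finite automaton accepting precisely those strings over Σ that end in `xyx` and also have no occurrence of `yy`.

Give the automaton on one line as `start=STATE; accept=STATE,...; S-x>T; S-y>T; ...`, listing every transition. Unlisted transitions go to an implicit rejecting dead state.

Handle the two conditions separately and then intersect. The first has 4 states tracking how much of the suffix `xyx` has currently been matched; the second has 3 states tracking partial matches of the forbidden pattern `yy`. A product state is a pair (one from each), accepting exactly when both do. Equivalent product states are then merged.
6 states suffice.
        x   y  
>  S0   S1  S2 
   S1   S1  S3 
   S2   S1  S4 
   S3   S5  S4 
   S4   S4  S4 
 * S5   S1  S3 
(> = start, * = accepting)

start=S0; accept=S5; S0-x>S1; S0-y>S2; S1-x>S1; S1-y>S3; S2-x>S1; S2-y>S4; S3-x>S5; S3-y>S4; S4-x>S4; S4-y>S4; S5-x>S1; S5-y>S3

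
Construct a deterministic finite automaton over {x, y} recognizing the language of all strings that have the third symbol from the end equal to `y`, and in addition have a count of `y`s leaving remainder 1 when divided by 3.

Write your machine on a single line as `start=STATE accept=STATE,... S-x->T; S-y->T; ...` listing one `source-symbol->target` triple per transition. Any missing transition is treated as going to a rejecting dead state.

Handle the two conditions separately and then intersect. One (15 states) tracks the last 3 symbols read; the other (3 states) tracks the count of `y`s modulo 3. Each combined state is a pair, one component from each; accept when both components accept. After merging equivalent states the machine shrinks.
A 14-state machine:
          x    y  
>  S0     S0   S1 
   S1     S2   S3 
   S2     S4   S3 
   S3     S5   S6 
 * S4     S7   S3 
   S5     S5   S8 
   S6     S9  S10 
   S7     S7   S3 
   S8     S9  S11 
   S9     S0  S12 
 * S10   S13   S3 
   S11   S13   S3 
 * S12    S2   S3 
 * S13    S4   S3 
(> = start, * = accepting)

start=S0; accept=S4,S10,S12,S13; S0-x->S0; S0-y->S1; S1-x->S2; S1-y->S3; S2-x->S4; S2-y->S3; S3-x->S5; S3-y->S6; S4-x->S7; S4-y->S3; S5-x->S5; S5-y->S8; S6-x->S9; S6-y->S10; S7-x->S7; S7-y->S3; S8-x->S9; S8-y->S11; S9-x->S0; S9-y->S12; S10-x->S13; S10-y->S3; S11-x->S13; S11-y->S3; S12-x->S2; S12-y->S3; S13-x->S4; S13-y->S3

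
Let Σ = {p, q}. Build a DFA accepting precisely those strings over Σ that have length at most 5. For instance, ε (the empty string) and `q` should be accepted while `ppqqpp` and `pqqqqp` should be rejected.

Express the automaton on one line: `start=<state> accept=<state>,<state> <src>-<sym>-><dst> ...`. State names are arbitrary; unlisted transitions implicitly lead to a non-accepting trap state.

start=A accept=A,B,C,D,E,F A-p->B A-q->B B-p->C B-q->C C-p->D C-q->D D-p->E D-q->E E-p->F E-q->F F-p->G F-q->G G-p->G G-q->G

Count input length up to 6: every symbol moves from A toward G, which means 'more than 5' and absorbs. Accept from {A, B, C, D, E, F}.
       p  q 
>* A   B  B 
 * B   C  C 
 * C   D  D 
 * D   E  E 
 * E   F  F 
 * F   G  G 
   G   G  G 
(> = start, * = accepting)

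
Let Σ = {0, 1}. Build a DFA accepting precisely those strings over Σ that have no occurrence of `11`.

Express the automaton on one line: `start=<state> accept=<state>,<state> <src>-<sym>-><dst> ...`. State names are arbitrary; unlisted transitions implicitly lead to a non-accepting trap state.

Track partial matches of the forbidden pattern `11`. State q2 is a dead state reached once `11` has occurred; every other state accepts. q0 means no part of `11` is currently matched.
        0   1  
>* q0   q0  q1 
 * q1   q0  q2 
   q2   q2  q2 
(> = start, * = accepting)

start=q0 accept=q0,q1 q0-0->q0 q0-1->q1 q1-0->q0 q1-1->q2 q2-0->q2 q2-1->q2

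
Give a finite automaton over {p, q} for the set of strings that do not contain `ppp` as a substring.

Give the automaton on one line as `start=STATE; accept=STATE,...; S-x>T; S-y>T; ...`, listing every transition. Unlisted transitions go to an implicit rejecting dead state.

start=S0; accept=S0,S1,S2; S0-p>S1; S0-q>S0; S1-p>S2; S1-q>S0; S2-p>S3; S2-q>S0; S3-p>S3; S3-q>S3

This is the complement of 'contains `ppp`'. Use the same substring-matching states — S0 through S3 holding how much of `ppp` has just been matched — but flip the accepting set: everything except the trap S3 accepts.
With 4 states:
        p   q  
>* S0   S1  S0 
 * S1   S2  S0 
 * S2   S3  S0 
   S3   S3  S3 
(> = start, * = accepting)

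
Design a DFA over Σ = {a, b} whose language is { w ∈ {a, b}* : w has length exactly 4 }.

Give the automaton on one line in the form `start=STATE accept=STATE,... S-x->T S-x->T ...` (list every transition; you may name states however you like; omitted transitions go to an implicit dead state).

We only need to distinguish lengths 0, 1, …, 4, and '>4'. Chain s0 → s1 → s2 → s3 → s4 → s5 on every symbol, with s5 looping. Accepting states: {s4}.
With 6 states:
        a   b  
>  s0   s1  s1 
   s1   s2  s2 
   s2   s3  s3 
   s3   s4  s4 
 * s4   s5  s5 
   s5   s5  s5 
(> = start, * = accepting)

start=s0 accept=s4 s0-a->s1 s0-b->s1 s1-a->s2 s1-b->s2 s2-a->s3 s2-b->s3 s3-a->s4 s3-b->s4 s4-a->s5 s4-b->s5 s5-a->s5 s5-b->s5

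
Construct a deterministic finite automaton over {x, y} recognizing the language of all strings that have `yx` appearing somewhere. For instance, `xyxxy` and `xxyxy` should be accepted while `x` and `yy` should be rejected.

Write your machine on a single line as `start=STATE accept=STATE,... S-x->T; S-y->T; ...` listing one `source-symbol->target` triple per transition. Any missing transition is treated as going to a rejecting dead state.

States A..B record the length of the longest prefix of `yx` that matches the current input suffix. Reaching C means `yx` has been seen, and we stay there forever. Accept from C.
A 3-state machine:
       x  y 
>  A   A  B 
   B   C  B 
 * C   C  C 
(> = start, * = accepting)

start=A; accept=C; A-x->A; A-y->B; B-x->C; B-y->B; C-x->C; C-y->C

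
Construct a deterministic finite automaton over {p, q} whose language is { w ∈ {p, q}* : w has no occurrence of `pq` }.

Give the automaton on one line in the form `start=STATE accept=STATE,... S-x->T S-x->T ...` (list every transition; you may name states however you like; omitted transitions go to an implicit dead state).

start=S0 accept=S0,S1 S0-p->S1 S0-q->S0 S1-p->S1 S1-q->S2 S2-p->S2 S2-q->S2

Track partial matches of the forbidden pattern `pq`. State S2 is a dead state reached once `pq` has occurred; every other state accepts. S0 means no part of `pq` is currently matched.
        p   q  
>* S0   S1  S0 
 * S1   S1  S2 
   S2   S2  S2 
(> = start, * = accepting)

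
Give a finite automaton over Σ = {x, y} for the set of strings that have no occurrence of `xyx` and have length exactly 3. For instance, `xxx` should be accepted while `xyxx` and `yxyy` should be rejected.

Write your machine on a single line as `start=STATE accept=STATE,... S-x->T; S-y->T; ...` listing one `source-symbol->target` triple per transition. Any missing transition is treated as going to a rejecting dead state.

Build one automaton per condition and run them in lockstep. One (4 states) tracks partial matches of the forbidden pattern `xyx`; the other (5 states) tracks the input length, saturating at 4. Each combined state is a pair, one component from each; accept when both components accept.
A 14-state machine:
          x    y  
>  q0     q1   q2 
   q1     q3   q4 
   q2     q3   q5 
   q3     q6   q7 
   q4     q8   q9 
   q5     q6   q9 
 * q6    q10  q11 
 * q7    q12  q13 
   q8    q12  q12 
 * q9    q10  q13 
   q10   q10  q11 
   q11   q12  q13 
   q12   q12  q12 
   q13   q10  q13 
(> = start, * = accepting)

start=q0; accept=q6,q7,q9; q0-x->q1; q0-y->q2; q1-x->q3; q1-y->q4; q2-x->q3; q2-y->q5; q3-x->q6; q3-y->q7; q4-x->q8; q4-y->q9; q5-x->q6; q5-y->q9; q6-x->q10; q6-y->q11; q7-x->q12; q7-y->q13; q8-x->q12; q8-y->q12; q9-x->q10; q9-y->q13; q10-x->q10; q10-y->q11; q11-x->q12; q11-y->q13; q12-x->q12; q12-y->q12; q13-x->q10; q13-y->q13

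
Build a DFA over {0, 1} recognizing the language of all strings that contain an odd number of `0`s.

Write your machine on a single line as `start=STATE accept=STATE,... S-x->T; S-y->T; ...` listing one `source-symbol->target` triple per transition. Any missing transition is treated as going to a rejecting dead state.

start=A; accept=B; A-0->B; A-1->A; B-0->A; B-1->B

The only thing that matters is how many `0`s have appeared, reduced mod 2. Use one state per residue: A for 0, …, B for 1. Reading `0` moves to the next residue; anything else stays put. B is accepting.
With 2 states:
       0  1 
>  A   B  A 
 * B   A  B 
(> = start, * = accepting)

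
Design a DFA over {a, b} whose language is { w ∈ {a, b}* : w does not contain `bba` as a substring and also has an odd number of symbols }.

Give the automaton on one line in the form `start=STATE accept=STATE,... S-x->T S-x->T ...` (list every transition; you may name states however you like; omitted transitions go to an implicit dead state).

start=q0 accept=q1,q2,q5 q0-a->q1 q0-b->q2 q1-a->q0 q1-b->q3 q2-a->q0 q2-b->q4 q3-a->q1 q3-b->q5 q4-a->q6 q4-b->q5 q5-a->q6 q5-b->q4 q6-a->q6 q6-b->q6

Handle the two conditions separately and then intersect. One (4 states) tracks partial matches of the forbidden pattern `bba`; the other (2 states) tracks the input length modulo 2. Each combined state is a pair, one component from each; accept when both components accept. Minimizing collapses redundant product states.
        a   b  
>  q0   q1  q2 
 * q1   q0  q3 
 * q2   q0  q4 
   q3   q1  q5 
   q4   q6  q5 
 * q5   q6  q4 
   q6   q6  q6 
(> = start, * = accepting)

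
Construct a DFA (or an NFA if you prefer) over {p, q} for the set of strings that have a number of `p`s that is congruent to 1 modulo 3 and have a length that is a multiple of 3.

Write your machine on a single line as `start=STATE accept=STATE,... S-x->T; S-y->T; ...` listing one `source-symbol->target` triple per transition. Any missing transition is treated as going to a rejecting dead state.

start=s0; accept=s7; s0-p->s1; s0-q->s2; s1-p->s3; s1-q->s4; s2-p->s4; s2-q->s5; s3-p->s0; s3-q->s6; s4-p->s6; s4-q->s7; s5-p->s7; s5-q->s0; s6-p->s2; s6-q->s8; s7-p->s8; s7-q->s1; s8-p->s5; s8-q->s3

Run two small machines in parallel and take their product. The first has 3 states tracking the count of `p`s modulo 3; the second has 3 states tracking the input length modulo 3. A product state is a pair (one from each), accepting exactly when both do.
9 states suffice.
        p   q  
>  s0   s1  s2 
   s1   s3  s4 
   s2   s4  s5 
   s3   s0  s6 
   s4   s6  s7 
   s5   s7  s0 
   s6   s2  s8 
 * s7   s8  s1 
   s8   s5  s3 
(> = start, * = accepting)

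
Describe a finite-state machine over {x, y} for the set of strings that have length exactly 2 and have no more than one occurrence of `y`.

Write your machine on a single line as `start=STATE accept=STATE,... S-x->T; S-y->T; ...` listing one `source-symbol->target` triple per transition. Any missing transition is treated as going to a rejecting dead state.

start=A; accept=D,E; A-x->B; A-y->C; B-x->D; B-y->E; C-x->E; C-y->F; D-x->G; D-y->H; E-x->H; E-y->I; F-x->I; F-y->I; G-x->G; G-y->H; H-x->H; H-y->I; I-x->I; I-y->I

Run two small machines in parallel and take their product. The first has 4 states tracking the input length, saturating at 3; the second has 3 states tracking the count of `y`s, saturating at 2. A product state is a pair (one from each), accepting exactly when both do.
A 9-state machine:
       x  y 
>  A   B  C 
   B   D  E 
   C   E  F 
 * D   G  H 
 * E   H  I 
   F   I  I 
   G   G  H 
   H   H  I 
   I   I  I 
(> = start, * = accepting)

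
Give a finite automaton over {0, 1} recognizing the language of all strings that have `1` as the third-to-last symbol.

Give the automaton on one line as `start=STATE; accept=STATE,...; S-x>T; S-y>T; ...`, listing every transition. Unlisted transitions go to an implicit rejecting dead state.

A DFA must remember the last 3 symbols (since which symbol is third-to-last isn't known until the input ends). Use one state per possible window of the last ≤3 symbols; accept from those whose window starts with `1`.
A 15-state machine:
          0    1  
>  s0     s1   s2 
   s1     s3   s4 
   s2     s5   s6 
   s3     s7   s8 
   s4     s9  s10 
   s5    s11  s12 
   s6    s13  s14 
   s7     s7   s8 
   s8     s9  s10 
   s9    s11  s12 
   s10   s13  s14 
 * s11    s7   s8 
 * s12    s9  s10 
 * s13   s11  s12 
 * s14   s13  s14 
(> = start, * = accepting)

start=s0; accept=s11,s12,s13,s14; s0-0>s1; s0-1>s2; s1-0>s3; s1-1>s4; s2-0>s5; s2-1>s6; s3-0>s7; s3-1>s8; s4-0>s9; s4-1>s10; s5-0>s11; s5-1>s12; s6-0>s13; s6-1>s14; s7-0>s7; s7-1>s8; s8-0>s9; s8-1>s10; s9-0>s11; s9-1>s12; s10-0>s13; s10-1>s14; s11-0>s7; s11-1>s8; s12-0>s9; s12-1>s10; s13-0>s11; s13-1>s12; s14-0>s13; s14-1>s14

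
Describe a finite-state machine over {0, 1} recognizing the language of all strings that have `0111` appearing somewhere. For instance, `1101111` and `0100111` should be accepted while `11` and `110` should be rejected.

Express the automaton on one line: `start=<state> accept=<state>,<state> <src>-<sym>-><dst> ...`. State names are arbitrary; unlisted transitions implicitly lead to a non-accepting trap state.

Track how much of `0111` has been matched so far: state s0 is no progress, s4 is the absorbing accept state reached once `0111` has occurred. Intermediate states record partial matches; on a mismatch, fall back to the longest reusable overlap.
With 5 states:
        0   1  
>  s0   s1  s0 
   s1   s1  s2 
   s2   s1  s3 
   s3   s1  s4 
 * s4   s4  s4 
(> = start, * = accepting)

start=s0 accept=s4 s0-0->s1 s0-1->s0 s1-0->s1 s1-1->s2 s2-0->s1 s2-1->s3 s3-0->s1 s3-1->s4 s4-0->s4 s4-1->s4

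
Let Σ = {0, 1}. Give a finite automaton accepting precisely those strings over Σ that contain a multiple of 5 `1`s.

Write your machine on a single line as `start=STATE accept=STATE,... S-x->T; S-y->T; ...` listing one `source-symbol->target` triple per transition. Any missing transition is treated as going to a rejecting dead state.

start=q0; accept=q0; q0-0->q0; q0-1->q1; q1-0->q1; q1-1->q2; q2-0->q2; q2-1->q3; q3-0->q3; q3-1->q4; q4-0->q4; q4-1->q0

The only thing that matters is how many `1`s have appeared, reduced mod 5. Use one state per residue: q0 for 0, …, q4 for 4. Reading `1` moves to the next residue; anything else stays put. q0 is accepting.
A 5-state machine:
        0   1  
>* q0   q0  q1 
   q1   q1  q2 
   q2   q2  q3 
   q3   q3  q4 
   q4   q4  q0 
(> = start, * = accepting)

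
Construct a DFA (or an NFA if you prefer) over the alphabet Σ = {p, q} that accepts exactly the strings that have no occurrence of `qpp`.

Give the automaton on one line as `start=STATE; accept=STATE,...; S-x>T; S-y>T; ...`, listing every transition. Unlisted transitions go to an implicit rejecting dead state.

start=A; accept=A,B,C; A-p>A; A-q>B; B-p>C; B-q>B; C-p>D; C-q>B; D-p>D; D-q>D

Track partial matches of the forbidden pattern `qpp`. State D is a dead state reached once `qpp` has occurred; every other state accepts. A means no part of `qpp` is currently matched.
A 4-state machine:
       p  q 
>* A   A  B 
 * B   C  B 
 * C   D  B 
   D   D  D 
(> = start, * = accepting)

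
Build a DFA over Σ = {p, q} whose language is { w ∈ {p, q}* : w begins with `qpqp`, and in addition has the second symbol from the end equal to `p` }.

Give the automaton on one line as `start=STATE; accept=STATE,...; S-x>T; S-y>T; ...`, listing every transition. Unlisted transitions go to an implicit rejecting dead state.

Build one automaton per condition and run them in lockstep. The first has 6 states tracking whether the input so far still matches the prefix `qpqp`; the second has 7 states tracking the last 2 symbols read. A product state is a pair (one from each), accepting exactly when both do.
13 states suffice.
          p    q  
>  S0     S1   S2 
   S1     S3   S4 
   S2     S5   S6 
   S3     S3   S4 
   S4     S7   S6 
   S5     S3   S8 
   S6     S7   S6 
   S7     S3   S4 
   S8     S9   S6 
   S9    S10  S11 
 * S10   S10  S11 
 * S11    S9  S12 
   S12    S9  S12 
(> = start, * = accepting)

start=S0; accept=S10,S11; S0-p>S1; S0-q>S2; S1-p>S3; S1-q>S4; S2-p>S5; S2-q>S6; S3-p>S3; S3-q>S4; S4-p>S7; S4-q>S6; S5-p>S3; S5-q>S8; S6-p>S7; S6-q>S6; S7-p>S3; S7-q>S4; S8-p>S9; S8-q>S6; S9-p>S10; S9-q>S11; S10-p>S10; S10-q>S11; S11-p>S9; S11-q>S12; S12-p>S9; S12-q>S12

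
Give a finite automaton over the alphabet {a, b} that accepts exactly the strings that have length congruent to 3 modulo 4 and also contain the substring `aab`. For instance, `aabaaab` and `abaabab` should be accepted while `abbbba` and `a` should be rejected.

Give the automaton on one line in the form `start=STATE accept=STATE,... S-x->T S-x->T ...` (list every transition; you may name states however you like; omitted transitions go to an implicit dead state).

start=q0 accept=q7 q0-a->q1 q0-b->q2 q1-a->q3 q1-b->q4 q2-a->q5 q2-b->q4 q3-a->q6 q3-b->q7 q4-a->q8 q4-b->q9 q5-a->q6 q5-b->q9 q6-a->q10 q6-b->q11 q7-a->q11 q7-b->q11 q8-a->q10 q8-b->q0 q9-a->q12 q9-b->q0 q10-a->q13 q10-b->q14 q11-a->q14 q11-b->q14 q12-a->q13 q12-b->q2 q13-a->q3 q13-b->q15 q14-a->q15 q14-b->q15 q15-a->q7 q15-b->q7

Handle the two conditions separately and then intersect. One (4 states) tracks the input length modulo 4; the other (4 states) tracks whether and how much of `aab` has been seen. Each combined state is a pair, one component from each; accept when both components accept.
With 16 states:
          a    b  
>  q0     q1   q2 
   q1     q3   q4 
   q2     q5   q4 
   q3     q6   q7 
   q4     q8   q9 
   q5     q6   q9 
   q6    q10  q11 
 * q7    q11  q11 
   q8    q10   q0 
   q9    q12   q0 
   q10   q13  q14 
   q11   q14  q14 
   q12   q13   q2 
   q13    q3  q15 
   q14   q15  q15 
   q15    q7   q7 
(> = start, * = accepting)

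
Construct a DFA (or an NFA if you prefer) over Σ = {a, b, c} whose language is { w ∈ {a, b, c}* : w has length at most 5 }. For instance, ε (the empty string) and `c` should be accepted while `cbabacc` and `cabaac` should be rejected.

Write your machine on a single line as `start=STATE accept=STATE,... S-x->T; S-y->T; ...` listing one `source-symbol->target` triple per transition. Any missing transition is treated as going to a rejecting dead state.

Count input length up to 6: every symbol moves from s0 toward s6, which means 'more than 5' and absorbs. Accept from {s0, s1, s2, s3, s4, s5}.
7 states suffice.
        a   b   c  
>* s0   s1  s1  s1 
 * s1   s2  s2  s2 
 * s2   s3  s3  s3 
 * s3   s4  s4  s4 
 * s4   s5  s5  s5 
 * s5   s6  s6  s6 
   s6   s6  s6  s6 
(> = start, * = accepting)

start=s0; accept=s0,s1,s2,s3,s4,s5; s0-a->s1; s0-b->s1; s0-c->s1; s1-a->s2; s1-b->s2; s1-c->s2; s2-a->s3; s2-b->s3; s2-c->s3; s3-a->s4; s3-b->s4; s3-c->s4; s4-a->s5; s4-b->s5; s4-c->s5; s5-a->s6; s5-b->s6; s5-c->s6; s6-a->s6; s6-b->s6; s6-c->s6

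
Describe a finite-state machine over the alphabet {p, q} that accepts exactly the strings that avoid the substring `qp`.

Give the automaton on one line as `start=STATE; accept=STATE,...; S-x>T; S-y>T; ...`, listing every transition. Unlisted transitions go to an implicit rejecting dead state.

This is the complement of 'contains `qp`'. Use the same substring-matching states — S0 through S2 holding how much of `qp` has just been matched — but flip the accepting set: everything except the trap S2 accepts.
3 states suffice.
        p   q  
>* S0   S0  S1 
 * S1   S2  S1 
   S2   S2  S2 
(> = start, * = accepting)

start=S0; accept=S0,S1; S0-p>S0; S0-q>S1; S1-p>S2; S1-q>S1; S2-p>S2; S2-q>S2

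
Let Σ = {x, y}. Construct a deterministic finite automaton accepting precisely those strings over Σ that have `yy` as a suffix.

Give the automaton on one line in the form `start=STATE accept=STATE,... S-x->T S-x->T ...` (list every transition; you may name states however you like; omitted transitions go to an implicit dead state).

Remember how much of `yy` the current input suffix matches. State s0 means no match yet; s1 means the last symbol is `y`; s2 means the last 2 symbols are `yy`. Only s2 accepts. On a mismatch, fall back to the longest proper suffix that is still a prefix of `yy`.
A 3-state machine:
        x   y  
>  s0   s0  s1 
   s1   s0  s2 
 * s2   s0  s2 
(> = start, * = accepting)

start=s0 accept=s2 s0-x->s0 s0-y->s1 s1-x->s0 s1-y->s2 s2-x->s0 s2-y->s2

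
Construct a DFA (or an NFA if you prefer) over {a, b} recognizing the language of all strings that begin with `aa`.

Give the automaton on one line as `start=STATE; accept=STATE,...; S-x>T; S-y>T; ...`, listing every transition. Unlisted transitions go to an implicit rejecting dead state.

Check the first 2 symbols one by one: q0 through q1 record how many have matched `aa` so far; any wrong symbol goes to the dead state q3. After all 2 match we enter the accepting sink q2.
A 4-state machine:
        a   b  
>  q0   q1  q3 
   q1   q2  q3 
 * q2   q2  q2 
   q3   q3  q3 
(> = start, * = accepting)

start=q0; accept=q2; q0-a>q1; q0-b>q3; q1-a>q2; q1-b>q3; q2-a>q2; q2-b>q2; q3-a>q3; q3-b>q3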